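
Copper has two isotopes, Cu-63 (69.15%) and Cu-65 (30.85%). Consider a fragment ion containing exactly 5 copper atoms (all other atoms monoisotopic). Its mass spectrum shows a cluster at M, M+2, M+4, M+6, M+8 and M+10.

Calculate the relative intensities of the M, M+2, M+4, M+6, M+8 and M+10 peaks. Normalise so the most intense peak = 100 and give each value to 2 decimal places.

Expanding (0.6915 + 0.3085)^5:
P(M) = 0.6915^5 = 0.158111
P(M+2) = 5 × 0.6915^4 × 0.3085^1 = 0.352691
P(M+4) = 10 × 0.6915^3 × 0.3085^2 = 0.314693
P(M+6) = 10 × 0.6915^2 × 0.3085^3 = 0.140394
P(M+8) = 5 × 0.6915^1 × 0.3085^4 = 0.031317
P(M+10) = 0.3085^5 = 0.002794
The M+2 peak is largest (0.352691); scaling to 100 gives 44.83 : 100.00 : 89.23 : 39.81 : 8.88 : 0.79.

44.83 : 100.00 : 89.23 : 39.81 : 8.88 : 0.79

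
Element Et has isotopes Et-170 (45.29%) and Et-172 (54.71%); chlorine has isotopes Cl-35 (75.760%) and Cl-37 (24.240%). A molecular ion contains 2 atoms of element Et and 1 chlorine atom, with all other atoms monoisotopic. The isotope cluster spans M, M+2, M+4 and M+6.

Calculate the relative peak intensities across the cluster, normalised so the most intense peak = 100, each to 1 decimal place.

Element Et pattern (n=2): 0.20511841 : 0.49556318 : 0.29931841
Chlorine pattern (n=1): 0.7576 : 0.2424
Convolve the two distributions (both contribute in 2-u steps):
  M: 0.20511841×0.7576 = 0.155398
  M+2: 0.20511841×0.2424 + 0.49556318×0.7576 = 0.425159
  M+4: 0.49556318×0.2424 + 0.29931841×0.7576 = 0.346888
  M+6: 0.29931841×0.2424 = 0.072555
Scale to base peak (0.425159) = 100: 36.6 : 100.0 : 81.6 : 17.1

36.6 : 100.0 : 81.6 : 17.1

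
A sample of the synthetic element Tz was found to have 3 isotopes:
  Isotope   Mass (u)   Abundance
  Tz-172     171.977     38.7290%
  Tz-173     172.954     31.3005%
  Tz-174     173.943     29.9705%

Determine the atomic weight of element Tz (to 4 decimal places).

Average mass = Σ (abundance × isotope mass) = 0.387290 × 171.977 + 0.313005 × 172.954 + 0.299705 × 173.943
= 66.60497 + 54.13547 + 52.13159 = 172.87203 u

172.8720 u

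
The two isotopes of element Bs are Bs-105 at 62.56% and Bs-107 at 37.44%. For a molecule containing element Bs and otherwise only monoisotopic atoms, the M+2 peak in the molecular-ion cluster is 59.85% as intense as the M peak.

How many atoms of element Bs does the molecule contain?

For n independent Bs atoms, I(M+2)/I(M) = n · (abundance Bs-107) / (abundance Bs-105) = n · 0.3744/0.6256.
n = 0.5985 × 0.6256/0.3744 = 1.00 ≈ 1

1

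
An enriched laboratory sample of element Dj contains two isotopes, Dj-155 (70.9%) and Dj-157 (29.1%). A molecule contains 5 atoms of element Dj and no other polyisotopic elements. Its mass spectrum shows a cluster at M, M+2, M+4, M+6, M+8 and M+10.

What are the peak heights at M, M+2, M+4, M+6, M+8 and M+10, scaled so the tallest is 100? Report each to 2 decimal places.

Each Dj atom is independently Dj-155 (p = 0.709) or Dj-157 (q = 0.291); the cluster is the binomial expansion (p + q)^5.
P(M) = 0.709^5 = 0.179156
P(M+2) = 5 × 0.709^4 × 0.291^1 = 0.367661
P(M+4) = 10 × 0.709^3 × 0.291^2 = 0.301804
P(M+6) = 10 × 0.709^2 × 0.291^3 = 0.123872
P(M+8) = 5 × 0.709^1 × 0.291^4 = 0.025421
P(M+10) = 0.291^5 = 0.002087
The M+2 peak is largest (0.367661); scaling to 100 gives 48.73 : 100.00 : 82.09 : 33.69 : 6.91 : 0.57.

48.73 : 100.00 : 82.09 : 33.69 : 6.91 : 0.57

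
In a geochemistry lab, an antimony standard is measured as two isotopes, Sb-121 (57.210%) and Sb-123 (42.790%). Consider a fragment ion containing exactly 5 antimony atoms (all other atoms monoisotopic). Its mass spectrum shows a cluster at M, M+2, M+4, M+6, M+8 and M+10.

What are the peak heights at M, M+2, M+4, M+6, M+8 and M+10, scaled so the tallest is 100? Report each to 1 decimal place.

Expanding (0.57210 + 0.42790)^5:
P(M) = 0.57210^5 = 0.061286
P(M+2) = 5 × 0.57210^4 × 0.42790^1 = 0.229192
P(M+4) = 10 × 0.57210^3 × 0.42790^2 = 0.342847
P(M+6) = 10 × 0.57210^2 × 0.42790^3 = 0.256431
P(M+8) = 5 × 0.57210^1 × 0.42790^4 = 0.095898
P(M+10) = 0.42790^5 = 0.014345
The M+4 peak is largest (0.342847); scaling to 100 gives 17.9 : 66.8 : 100.0 : 74.8 : 28.0 : 4.2.

17.9 : 66.8 : 100.0 : 74.8 : 28.0 : 4.2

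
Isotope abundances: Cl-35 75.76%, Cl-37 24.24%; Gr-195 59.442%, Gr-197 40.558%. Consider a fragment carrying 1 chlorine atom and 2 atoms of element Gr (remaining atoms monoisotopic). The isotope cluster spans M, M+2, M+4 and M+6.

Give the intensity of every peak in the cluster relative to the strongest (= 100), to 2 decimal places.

Chlorine pattern (n=1): 0.7576 : 0.2424
Element Gr pattern (n=2): 0.35333514 : 0.48216973 : 0.16449514
Convolve the two distributions (both contribute in 2-u steps):
  M: 0.7576×0.35333514 = 0.267687
  M+2: 0.7576×0.48216973 + 0.2424×0.35333514 = 0.450940
  M+4: 0.7576×0.16449514 + 0.2424×0.48216973 = 0.241499
  M+6: 0.2424×0.16449514 = 0.039874
Scale to base peak (0.450940) = 100: 59.36 : 100.00 : 53.55 : 8.84

59.36 : 100.00 : 53.55 : 8.84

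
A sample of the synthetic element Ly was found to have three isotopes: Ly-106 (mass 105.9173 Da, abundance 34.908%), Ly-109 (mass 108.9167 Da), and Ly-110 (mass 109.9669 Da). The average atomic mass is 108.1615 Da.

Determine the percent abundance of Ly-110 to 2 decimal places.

27.79%

Let x and y be the fractions of Ly-109 and Ly-110. Then x + y = 1 − 0.34908 = 0.65092 and 108.9167x + 109.9669y = 108.1615 − 0.34908×105.9173 = 71.187888916.
Substituting: 108.9167x + 109.9669(0.65092 − x) = 71.187888916
(108.9167 − 109.9669)x = -0.391765632  ⇒  x = 0.37304, y = 0.27788
Ly-109: 37.30%, Ly-110: 27.79%.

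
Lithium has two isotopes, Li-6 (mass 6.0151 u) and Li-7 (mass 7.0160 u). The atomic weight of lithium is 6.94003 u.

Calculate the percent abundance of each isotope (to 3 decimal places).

Li-6: 7.590%, Li-7: 92.410%

Let x be the fractional abundance of Li-6; then Li-7 has abundance 1 − x.
6.0151·x + 7.0160·(1 − x) = 6.94003
(6.0151 − 7.0160)·x = 6.94003 − 7.0160
x = -0.07597 / -1.0009 = 0.07590 → 7.590% Li-6, 92.410% Li-7.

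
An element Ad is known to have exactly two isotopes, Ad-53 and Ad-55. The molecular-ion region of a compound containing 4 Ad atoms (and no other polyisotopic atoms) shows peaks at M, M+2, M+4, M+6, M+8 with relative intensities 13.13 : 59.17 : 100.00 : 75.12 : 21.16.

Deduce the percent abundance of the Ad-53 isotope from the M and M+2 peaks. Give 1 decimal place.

Write p for the Ad-53 fraction. I(M+2)/I(M) = [C(4,1)·p^3·(1−p)] / p^4 = 4·(1−p)/p = 59.17/13.13 = 4.5065
(1−p)/p = 4.5065/4 = 1.1266  ⇒  p = 1/(1 + 1.1266) = 0.4702
Ad-53: 47.0%, Ad-55: 53.0%.

47.0%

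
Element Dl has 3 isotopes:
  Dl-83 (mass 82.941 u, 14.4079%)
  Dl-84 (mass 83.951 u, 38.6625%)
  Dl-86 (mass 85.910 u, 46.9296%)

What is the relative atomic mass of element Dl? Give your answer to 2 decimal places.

84.72 u

The abundance-weighted mean is 0.144079 × 82.941 + 0.386625 × 83.951 + 0.469296 × 85.910
= 11.9501 + 32.4576 + 40.3172 = 84.7249 u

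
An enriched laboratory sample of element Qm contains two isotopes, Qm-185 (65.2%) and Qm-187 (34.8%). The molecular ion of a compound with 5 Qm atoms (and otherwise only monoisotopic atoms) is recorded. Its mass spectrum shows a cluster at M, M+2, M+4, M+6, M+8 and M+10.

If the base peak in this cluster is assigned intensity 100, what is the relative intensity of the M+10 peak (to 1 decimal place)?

1.5

Term probabilities: M 0.1178, M+2 0.3144, M+4 0.3357, M+6 0.1792, M+8 0.0478, M+10 0.0051. Base peak = M+4.
P(M+4) = C(5,2) × 0.652^3 × 0.348^2 = 10 × 0.27716781 × 0.121104 = 0.335661 (base)
P(M+10) = C(5,5) × 0.652^0 × 0.348^5 = 1 × 1.0000 × 0.00510383 = 0.005104
Relative intensity = 0.005104 / 0.335661 × 100 = 1.5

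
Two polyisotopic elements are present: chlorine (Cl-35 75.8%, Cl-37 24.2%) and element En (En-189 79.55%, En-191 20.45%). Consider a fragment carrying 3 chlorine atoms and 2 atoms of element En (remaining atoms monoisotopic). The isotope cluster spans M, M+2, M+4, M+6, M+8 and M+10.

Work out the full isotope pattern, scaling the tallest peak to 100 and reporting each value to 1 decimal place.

67.9 : 100.0 : 58.7 : 17.2 : 2.5 : 0.1

Chlorine pattern (n=3): 0.43551951 : 0.41713346 : 0.13317454 : 0.01417249
Element En pattern (n=2): 0.63282025 : 0.3253595 : 0.04182025
Convolve the two distributions (both contribute in 2-u steps):
  M: 0.43551951×0.63282025 = 0.275606
  M+2: 0.43551951×0.3253595 + 0.41713346×0.63282025 = 0.405671
  M+4: 0.43551951×0.04182025 + 0.41713346×0.3253595 + 0.13317454×0.63282025 = 0.238207
  M+6: 0.41713346×0.04182025 + 0.13317454×0.3253595 + 0.01417249×0.63282025 = 0.069743
  M+8: 0.13317454×0.04182025 + 0.01417249×0.3253595 = 0.010181
  M+10: 0.01417249×0.04182025 = 0.000593
Scale to base peak (0.405671) = 100: 67.9 : 100.0 : 58.7 : 17.2 : 2.5 : 0.1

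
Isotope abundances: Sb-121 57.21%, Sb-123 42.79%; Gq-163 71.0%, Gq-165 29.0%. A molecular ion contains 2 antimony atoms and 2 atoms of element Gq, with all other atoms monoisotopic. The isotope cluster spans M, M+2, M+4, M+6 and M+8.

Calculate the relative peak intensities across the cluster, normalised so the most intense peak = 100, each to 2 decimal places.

Antimony pattern (n=2): 0.32729841 : 0.48960318 : 0.18309841
Element Gq pattern (n=2): 0.5041 : 0.4118 : 0.0841
Convolve the two distributions (both contribute in 2-u steps):
  M: 0.32729841×0.5041 = 0.164991
  M+2: 0.32729841×0.4118 + 0.48960318×0.5041 = 0.381590
  M+4: 0.32729841×0.0841 + 0.48960318×0.4118 + 0.18309841×0.5041 = 0.321444
  M+6: 0.48960318×0.0841 + 0.18309841×0.4118 = 0.116576
  M+8: 0.18309841×0.0841 = 0.015399
Scale to base peak (0.381590) = 100: 43.24 : 100.00 : 84.24 : 30.55 : 4.04

43.24 : 100.00 : 84.24 : 30.55 : 4.04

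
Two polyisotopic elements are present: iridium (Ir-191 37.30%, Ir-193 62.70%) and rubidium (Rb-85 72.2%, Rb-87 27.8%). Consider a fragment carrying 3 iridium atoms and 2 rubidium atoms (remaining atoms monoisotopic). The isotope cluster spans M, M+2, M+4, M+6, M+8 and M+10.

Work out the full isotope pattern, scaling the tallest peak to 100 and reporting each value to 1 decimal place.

8.0 : 46.5 : 100.0 : 96.1 : 39.3 : 5.6

Iridium pattern (n=3): 0.05189512 : 0.26170165 : 0.43991135 : 0.24649188
Rubidium pattern (n=2): 0.521284 : 0.401432 : 0.077284
Convolve the two distributions (both contribute in 2-u steps):
  M: 0.05189512×0.521284 = 0.027052
  M+2: 0.05189512×0.401432 + 0.26170165×0.521284 = 0.157253
  M+4: 0.05189512×0.077284 + 0.26170165×0.401432 + 0.43991135×0.521284 = 0.338385
  M+6: 0.26170165×0.077284 + 0.43991135×0.401432 + 0.24649188×0.521284 = 0.325312
  M+8: 0.43991135×0.077284 + 0.24649188×0.401432 = 0.132948
  M+10: 0.24649188×0.077284 = 0.019050
Scale to base peak (0.338385) = 100: 8.0 : 46.5 : 100.0 : 96.1 : 39.3 : 5.6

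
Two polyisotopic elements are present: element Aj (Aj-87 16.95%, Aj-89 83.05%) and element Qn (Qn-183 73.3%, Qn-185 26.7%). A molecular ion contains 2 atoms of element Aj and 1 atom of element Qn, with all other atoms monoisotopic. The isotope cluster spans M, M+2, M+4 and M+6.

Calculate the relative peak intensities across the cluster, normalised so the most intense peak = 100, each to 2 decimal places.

Element Aj pattern (n=2): 0.02873025 : 0.2815395 : 0.68973025
Element Qn pattern (n=1): 0.7330 : 0.2670
Convolve the two distributions (both contribute in 2-u steps):
  M: 0.02873025×0.7330 = 0.021059
  M+2: 0.02873025×0.2670 + 0.2815395×0.7330 = 0.214039
  M+4: 0.2815395×0.2670 + 0.68973025×0.7330 = 0.580743
  M+6: 0.68973025×0.2670 = 0.184158
Scale to base peak (0.580743) = 100: 3.63 : 36.86 : 100.00 : 31.71

3.63 : 36.86 : 100.00 : 31.71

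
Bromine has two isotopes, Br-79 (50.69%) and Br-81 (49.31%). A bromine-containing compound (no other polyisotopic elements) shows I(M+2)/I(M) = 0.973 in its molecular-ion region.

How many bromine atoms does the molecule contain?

With n Br atoms, P(M+2)/P(M) = C(n,1)·p^(n−1)q / p^n = n·q/p = n · 0.4931/0.5069.
n = 0.973 × 0.5069/0.4931 = 1.00 ≈ 1

1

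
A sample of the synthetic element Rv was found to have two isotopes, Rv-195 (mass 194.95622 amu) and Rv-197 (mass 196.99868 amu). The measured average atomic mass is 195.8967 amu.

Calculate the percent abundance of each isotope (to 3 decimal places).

Rv-195: 53.954%, Rv-197: 46.046%

With x = fraction of Rv-195 (so Rv-197 is 1 − x):
194.95622·x + 196.99868·(1 − x) = 195.8967
(194.95622 − 196.99868)·x = 195.8967 − 196.99868
x = -1.10198 / -2.04246 = 0.53954 → 53.954% Rv-195, 46.046% Rv-197.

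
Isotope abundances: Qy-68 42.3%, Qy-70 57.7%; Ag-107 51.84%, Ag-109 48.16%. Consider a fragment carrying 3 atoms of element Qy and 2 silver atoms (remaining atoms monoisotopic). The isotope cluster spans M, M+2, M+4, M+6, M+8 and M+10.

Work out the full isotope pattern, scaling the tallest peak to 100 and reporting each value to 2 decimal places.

Element Qy pattern (n=3): 0.07568697 : 0.3097261 : 0.4224869 : 0.19210003
Silver pattern (n=2): 0.26873856 : 0.49932288 : 0.23193856
Convolve the two distributions (both contribute in 2-u steps):
  M: 0.07568697×0.26873856 = 0.020340
  M+2: 0.07568697×0.49932288 + 0.3097261×0.26873856 = 0.121028
  M+4: 0.07568697×0.23193856 + 0.3097261×0.49932288 + 0.4224869×0.26873856 = 0.285747
  M+6: 0.3097261×0.23193856 + 0.4224869×0.49932288 + 0.19210003×0.26873856 = 0.334419
  M+8: 0.4224869×0.23193856 + 0.19210003×0.49932288 = 0.193911
  M+10: 0.19210003×0.23193856 = 0.044555
Scale to base peak (0.334419) = 100: 6.08 : 36.19 : 85.45 : 100.00 : 57.98 : 13.32

6.08 : 36.19 : 85.45 : 100.00 : 57.98 : 13.32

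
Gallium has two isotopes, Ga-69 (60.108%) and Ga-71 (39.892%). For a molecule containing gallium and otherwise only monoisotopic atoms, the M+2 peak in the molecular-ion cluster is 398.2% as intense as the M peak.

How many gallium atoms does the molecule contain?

With n Ga atoms, P(M+2)/P(M) = C(n,1)·p^(n−1)q / p^n = n·q/p = n · 0.39892/0.60108.
n = 3.982 × 0.60108/0.39892 = 6.00 ≈ 6

6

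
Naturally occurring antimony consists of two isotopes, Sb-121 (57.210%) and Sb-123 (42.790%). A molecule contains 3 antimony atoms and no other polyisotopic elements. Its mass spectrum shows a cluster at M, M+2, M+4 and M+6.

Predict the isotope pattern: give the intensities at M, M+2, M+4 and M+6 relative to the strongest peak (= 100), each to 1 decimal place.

The 3 Sb atoms are independent, so intensities follow the terms of (0.57210 + 0.42790)^3.
P(M) = 0.57210^3 = 0.187247
P(M+2) = 3 × 0.57210^2 × 0.42790^1 = 0.420153
P(M+4) = 3 × 0.57210^1 × 0.42790^2 = 0.314252
P(M+6) = 0.42790^3 = 0.078348
The M+2 peak is largest (0.420153); scaling to 100 gives 44.6 : 100.0 : 74.8 : 18.6.

44.6 : 100.0 : 74.8 : 18.6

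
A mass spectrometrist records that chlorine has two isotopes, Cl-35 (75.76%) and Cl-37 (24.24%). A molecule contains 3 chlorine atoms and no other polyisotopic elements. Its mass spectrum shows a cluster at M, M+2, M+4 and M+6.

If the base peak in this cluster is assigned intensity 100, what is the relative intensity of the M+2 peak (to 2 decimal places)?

95.99

Term probabilities: M 0.4348, M+2 0.4174, M+4 0.1335, M+6 0.0142. Base peak = M.
P(M) = C(3,0) × 0.7576^3 × 0.2424^0 = 1 × 0.4348304 × 1.0000 = 0.434830 (base)
P(M+2) = C(3,1) × 0.7576^2 × 0.2424^1 = 3 × 0.57395776 × 0.2424 = 0.417382
Relative intensity = 0.417382 / 0.434830 × 100 = 95.99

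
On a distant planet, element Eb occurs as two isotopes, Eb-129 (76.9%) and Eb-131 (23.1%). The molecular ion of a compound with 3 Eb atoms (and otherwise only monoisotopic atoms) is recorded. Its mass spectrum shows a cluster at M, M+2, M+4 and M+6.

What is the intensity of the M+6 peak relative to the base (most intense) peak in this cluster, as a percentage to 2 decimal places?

(0.769 + 0.231)^3 gives M 0.4548, M+2 0.4098, M+4 0.1231, M+6 0.0123; the largest is M.
P(M) = C(3,0) × 0.769^3 × 0.231^0 = 1 × 0.45475661 × 1.0000 = 0.454757 (base)
P(M+6) = C(3,3) × 0.769^0 × 0.231^3 = 1 × 1.0000 × 0.01232639 = 0.012326
Relative intensity = 0.012326 / 0.454757 × 100 = 2.71

2.71%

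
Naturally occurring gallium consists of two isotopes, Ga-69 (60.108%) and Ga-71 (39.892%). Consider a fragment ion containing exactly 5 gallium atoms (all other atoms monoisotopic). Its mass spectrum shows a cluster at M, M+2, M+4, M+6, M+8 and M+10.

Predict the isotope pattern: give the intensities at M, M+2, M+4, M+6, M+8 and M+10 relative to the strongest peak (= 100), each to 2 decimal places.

The 5 Ga atoms are independent, so intensities follow the terms of (0.60108 + 0.39892)^5.
P(M) = 0.60108^5 = 0.078462
P(M+2) = 5 × 0.60108^4 × 0.39892^1 = 0.260366
P(M+4) = 10 × 0.60108^3 × 0.39892^2 = 0.345596
P(M+6) = 10 × 0.60108^2 × 0.39892^3 = 0.229362
P(M+8) = 5 × 0.60108^1 × 0.39892^4 = 0.076111
P(M+10) = 0.39892^5 = 0.010103
The M+4 peak is largest (0.345596); scaling to 100 gives 22.70 : 75.34 : 100.00 : 66.37 : 22.02 : 2.92.

22.70 : 75.34 : 100.00 : 66.37 : 22.02 : 2.92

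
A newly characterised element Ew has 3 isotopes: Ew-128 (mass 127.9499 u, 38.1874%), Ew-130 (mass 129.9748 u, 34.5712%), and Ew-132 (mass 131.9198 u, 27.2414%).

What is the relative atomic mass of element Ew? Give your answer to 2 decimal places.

129.73 u

Weight each isotope mass by its fractional abundance: 0.381874 × 127.9499 + 0.345712 × 129.9748 + 0.272414 × 131.9198
= 48.86074 + 44.93385 + 35.93680 = 129.73139 u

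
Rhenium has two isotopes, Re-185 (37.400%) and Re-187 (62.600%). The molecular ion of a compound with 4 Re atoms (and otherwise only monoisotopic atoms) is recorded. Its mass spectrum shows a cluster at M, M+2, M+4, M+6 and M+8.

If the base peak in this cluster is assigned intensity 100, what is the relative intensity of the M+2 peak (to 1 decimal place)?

Binomial terms of (0.37400 + 0.62600)^4: M 0.0196, M+2 0.1310, M+4 0.3289, M+6 0.3670, M+8 0.1536 → M+6 is the base peak.
P(M+6) = C(4,3) × 0.37400^1 × 0.62600^3 = 4 × 0.3740 × 0.24531438 = 0.366990 (base)
P(M+2) = C(4,1) × 0.37400^3 × 0.62600^1 = 4 × 0.05231362 × 0.6260 = 0.130993
Relative intensity = 0.130993 / 0.366990 × 100 = 35.7

35.7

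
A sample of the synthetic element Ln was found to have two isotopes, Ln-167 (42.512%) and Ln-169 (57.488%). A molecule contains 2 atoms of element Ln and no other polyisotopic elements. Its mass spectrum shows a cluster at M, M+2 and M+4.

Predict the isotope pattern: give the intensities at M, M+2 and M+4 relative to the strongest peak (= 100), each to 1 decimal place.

37.0 : 100.0 : 67.6

The 2 Ln atoms are independent, so intensities follow the terms of (0.42512 + 0.57488)^2.
P(M) = 0.42512^2 = 0.180727
P(M+2) = 2 × 0.42512^1 × 0.57488^1 = 0.488786
P(M+4) = 0.57488^2 = 0.330487
The M+2 peak is largest (0.488786); scaling to 100 gives 37.0 : 100.0 : 67.6.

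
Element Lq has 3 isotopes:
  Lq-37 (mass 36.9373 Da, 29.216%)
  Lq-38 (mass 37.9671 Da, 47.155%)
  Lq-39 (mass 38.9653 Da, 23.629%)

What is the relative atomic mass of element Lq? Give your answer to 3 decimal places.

Weight each isotope mass by its fractional abundance: 0.29216 × 36.9373 + 0.47155 × 37.9671 + 0.23629 × 38.9653
= 10.79160 + 17.90339 + 9.20711 = 37.90210 Da

37.902 Da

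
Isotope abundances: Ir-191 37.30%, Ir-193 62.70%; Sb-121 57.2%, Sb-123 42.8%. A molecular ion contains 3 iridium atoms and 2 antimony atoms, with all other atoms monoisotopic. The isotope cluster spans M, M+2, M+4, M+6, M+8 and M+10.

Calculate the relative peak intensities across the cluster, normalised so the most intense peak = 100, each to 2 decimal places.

Iridium pattern (n=3): 0.05189512 : 0.26170165 : 0.43991135 : 0.24649188
Antimony pattern (n=2): 0.327184 : 0.489632 : 0.183184
Convolve the two distributions (both contribute in 2-u steps):
  M: 0.05189512×0.327184 = 0.016979
  M+2: 0.05189512×0.489632 + 0.26170165×0.327184 = 0.111034
  M+4: 0.05189512×0.183184 + 0.26170165×0.489632 + 0.43991135×0.327184 = 0.281576
  M+6: 0.26170165×0.183184 + 0.43991135×0.489632 + 0.24649188×0.327184 = 0.343982
  M+8: 0.43991135×0.183184 + 0.24649188×0.489632 = 0.201275
  M+10: 0.24649188×0.183184 = 0.045153
Scale to base peak (0.343982) = 100: 4.94 : 32.28 : 81.86 : 100.00 : 58.51 : 13.13

4.94 : 32.28 : 81.86 : 100.00 : 58.51 : 13.13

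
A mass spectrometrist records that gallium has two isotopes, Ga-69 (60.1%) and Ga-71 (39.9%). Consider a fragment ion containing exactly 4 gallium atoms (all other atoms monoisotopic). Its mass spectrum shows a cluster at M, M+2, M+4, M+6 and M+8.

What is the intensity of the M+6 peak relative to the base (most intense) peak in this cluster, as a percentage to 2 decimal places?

44.08%

Term probabilities: M 0.1305, M+2 0.3465, M+4 0.3450, M+6 0.1527, M+8 0.0253. Base peak = M+2.
P(M+2) = C(4,1) × 0.601^3 × 0.399^1 = 4 × 0.2170818 × 0.3990 = 0.346463 (base)
P(M+6) = C(4,3) × 0.601^1 × 0.399^3 = 4 × 0.6010 × 0.0635212 = 0.152705
Relative intensity = 0.152705 / 0.346463 × 100 = 44.08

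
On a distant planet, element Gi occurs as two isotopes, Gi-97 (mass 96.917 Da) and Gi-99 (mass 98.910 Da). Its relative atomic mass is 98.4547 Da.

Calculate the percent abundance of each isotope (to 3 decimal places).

Gi-97: 22.845%, Gi-99: 77.155%

Writing the weighted mean with unknown fraction x of Gi-97:
96.917·x + 98.910·(1 − x) = 98.4547
(96.917 − 98.910)·x = 98.4547 − 98.910
x = -0.4553 / -1.993 = 0.22845 → 22.845% Gi-97, 77.155% Gi-99.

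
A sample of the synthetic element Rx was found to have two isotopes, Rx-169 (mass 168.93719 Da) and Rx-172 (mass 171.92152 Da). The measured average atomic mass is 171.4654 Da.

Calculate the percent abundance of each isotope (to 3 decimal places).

Rx-169: 15.284%, Rx-172: 84.716%

Writing the weighted mean with unknown fraction x of Rx-169:
168.93719·x + 171.92152·(1 − x) = 171.4654
(168.93719 − 171.92152)·x = 171.4654 − 171.92152
x = -0.45612 / -2.98433 = 0.15284 → 15.284% Rx-169, 84.716% Rx-172.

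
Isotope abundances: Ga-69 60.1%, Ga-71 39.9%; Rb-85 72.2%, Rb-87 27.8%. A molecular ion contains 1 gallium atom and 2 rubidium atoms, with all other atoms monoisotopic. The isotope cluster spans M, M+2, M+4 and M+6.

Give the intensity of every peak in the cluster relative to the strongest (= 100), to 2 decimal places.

Gallium pattern (n=1): 0.6010 : 0.3990
Rubidium pattern (n=2): 0.521284 : 0.401432 : 0.077284
Convolve the two distributions (both contribute in 2-u steps):
  M: 0.6010×0.521284 = 0.313292
  M+2: 0.6010×0.401432 + 0.3990×0.521284 = 0.449253
  M+4: 0.6010×0.077284 + 0.3990×0.401432 = 0.206619
  M+6: 0.3990×0.077284 = 0.030836
Scale to base peak (0.449253) = 100: 69.74 : 100.00 : 45.99 : 6.86

69.74 : 100.00 : 45.99 : 6.86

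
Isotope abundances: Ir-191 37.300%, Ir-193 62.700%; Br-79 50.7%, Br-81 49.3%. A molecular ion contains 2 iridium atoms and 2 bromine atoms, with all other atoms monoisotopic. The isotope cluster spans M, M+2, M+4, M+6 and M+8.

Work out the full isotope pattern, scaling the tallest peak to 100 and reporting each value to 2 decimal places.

9.70 : 51.47 : 100.00 : 84.14 : 25.92

Iridium pattern (n=2): 0.139129 : 0.467742 : 0.393129
Bromine pattern (n=2): 0.257049 : 0.499902 : 0.243049
Convolve the two distributions (both contribute in 2-u steps):
  M: 0.139129×0.257049 = 0.035763
  M+2: 0.139129×0.499902 + 0.467742×0.257049 = 0.189783
  M+4: 0.139129×0.243049 + 0.467742×0.499902 + 0.393129×0.257049 = 0.368694
  M+6: 0.467742×0.243049 + 0.393129×0.499902 = 0.310210
  M+8: 0.393129×0.243049 = 0.095550
Scale to base peak (0.368694) = 100: 9.70 : 51.47 : 100.00 : 84.14 : 25.92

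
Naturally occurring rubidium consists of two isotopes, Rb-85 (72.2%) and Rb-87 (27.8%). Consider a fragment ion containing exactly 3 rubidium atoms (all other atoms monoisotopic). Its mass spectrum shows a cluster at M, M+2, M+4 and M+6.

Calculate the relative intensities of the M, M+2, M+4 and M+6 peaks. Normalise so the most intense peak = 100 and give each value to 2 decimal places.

86.57 : 100.00 : 38.50 : 4.94

Each Rb atom is independently Rb-85 (p = 0.722) or Rb-87 (q = 0.278); the cluster is the binomial expansion (p + q)^3.
P(M) = 0.722^3 = 0.376367
P(M+2) = 3 × 0.722^2 × 0.278^1 = 0.434751
P(M+4) = 3 × 0.722^1 × 0.278^2 = 0.167397
P(M+6) = 0.278^3 = 0.021485
The M+2 peak is largest (0.434751); scaling to 100 gives 86.57 : 100.00 : 38.50 : 4.94.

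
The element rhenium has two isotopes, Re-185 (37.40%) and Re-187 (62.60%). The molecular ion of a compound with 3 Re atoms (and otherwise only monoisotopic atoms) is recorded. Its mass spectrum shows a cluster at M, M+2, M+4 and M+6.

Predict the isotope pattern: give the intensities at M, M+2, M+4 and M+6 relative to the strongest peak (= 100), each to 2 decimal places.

Expanding (0.3740 + 0.6260)^3:
P(M) = 0.3740^3 = 0.052314
P(M+2) = 3 × 0.3740^2 × 0.6260^1 = 0.262687
P(M+4) = 3 × 0.3740^1 × 0.6260^2 = 0.439685
P(M+6) = 0.6260^3 = 0.245314
The M+4 peak is largest (0.439685); scaling to 100 gives 11.90 : 59.74 : 100.00 : 55.79.

11.90 : 59.74 : 100.00 : 55.79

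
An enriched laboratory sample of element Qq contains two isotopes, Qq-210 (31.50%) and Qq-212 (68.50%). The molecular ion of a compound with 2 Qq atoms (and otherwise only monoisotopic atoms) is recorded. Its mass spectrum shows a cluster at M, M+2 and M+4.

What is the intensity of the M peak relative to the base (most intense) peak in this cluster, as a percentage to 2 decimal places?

21.15%

Binomial terms of (0.3150 + 0.6850)^2: M 0.0992, M+2 0.4316, M+4 0.4692 → M+4 is the base peak.
P(M+4) = C(2,2) × 0.3150^0 × 0.6850^2 = 1 × 1.0000 × 0.469225 = 0.469225 (base)
P(M) = C(2,0) × 0.3150^2 × 0.6850^0 = 1 × 0.099225 × 1.0000 = 0.099225
Relative intensity = 0.099225 / 0.469225 × 100 = 21.15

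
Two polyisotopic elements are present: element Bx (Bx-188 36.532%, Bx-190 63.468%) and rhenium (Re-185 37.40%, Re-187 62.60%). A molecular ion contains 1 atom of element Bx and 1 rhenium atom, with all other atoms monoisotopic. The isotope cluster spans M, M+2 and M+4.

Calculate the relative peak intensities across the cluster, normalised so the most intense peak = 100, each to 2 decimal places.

Element Bx pattern (n=1): 0.36532 : 0.63468
Rhenium pattern (n=1): 0.3740 : 0.6260
Convolve the two distributions (both contribute in 2-u steps):
  M: 0.36532×0.3740 = 0.136630
  M+2: 0.36532×0.6260 + 0.63468×0.3740 = 0.466061
  M+4: 0.63468×0.6260 = 0.397310
Scale to base peak (0.466061) = 100: 29.32 : 100.00 : 85.25

29.32 : 100.00 : 85.25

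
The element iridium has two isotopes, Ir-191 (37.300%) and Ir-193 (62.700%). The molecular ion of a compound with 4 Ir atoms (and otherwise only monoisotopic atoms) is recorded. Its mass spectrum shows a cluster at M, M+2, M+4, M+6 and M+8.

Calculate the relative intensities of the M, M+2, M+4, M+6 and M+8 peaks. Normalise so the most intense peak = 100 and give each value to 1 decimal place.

5.3 : 35.4 : 89.2 : 100.0 : 42.0

Each Ir atom is independently Ir-191 (p = 0.37300) or Ir-193 (q = 0.62700); the cluster is the binomial expansion (p + q)^4.
P(M) = 0.37300^4 = 0.019357
P(M+2) = 4 × 0.37300^3 × 0.62700^1 = 0.130153
P(M+4) = 6 × 0.37300^2 × 0.62700^2 = 0.328174
P(M+6) = 4 × 0.37300^1 × 0.62700^3 = 0.367766
P(M+8) = 0.62700^4 = 0.154550
The M+6 peak is largest (0.367766); scaling to 100 gives 5.3 : 35.4 : 89.2 : 100.0 : 42.0.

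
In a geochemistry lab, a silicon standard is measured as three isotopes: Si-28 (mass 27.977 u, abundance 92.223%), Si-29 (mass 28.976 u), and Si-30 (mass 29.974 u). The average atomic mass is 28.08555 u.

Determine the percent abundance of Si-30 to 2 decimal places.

3.09%

The remaining 7.777% is split between Si-29 (fraction x) and Si-30 (fraction 0.07777 − x).
Substituting: 28.976x + 29.974(0.07777 − x) = 2.28432129
(28.976 − 29.974)x = -0.04675669  ⇒  x = 0.04685, y = 0.03092
Si-29: 4.69%, Si-30: 3.09%.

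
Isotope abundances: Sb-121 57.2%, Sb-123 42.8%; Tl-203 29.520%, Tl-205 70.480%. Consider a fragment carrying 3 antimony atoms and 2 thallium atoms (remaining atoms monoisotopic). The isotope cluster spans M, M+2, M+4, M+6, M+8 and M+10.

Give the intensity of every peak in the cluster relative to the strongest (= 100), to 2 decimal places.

4.71 : 33.06 : 85.23 : 100.00 : 54.51 : 11.25

Antimony pattern (n=3): 0.18714925 : 0.42010426 : 0.31434374 : 0.07840275
Thallium pattern (n=2): 0.08714304 : 0.41611392 : 0.49674304
Convolve the two distributions (both contribute in 2-u steps):
  M: 0.18714925×0.08714304 = 0.016309
  M+2: 0.18714925×0.41611392 + 0.42010426×0.08714304 = 0.114485
  M+4: 0.18714925×0.49674304 + 0.42010426×0.41611392 + 0.31434374×0.08714304 = 0.295169
  M+6: 0.42010426×0.49674304 + 0.31434374×0.41611392 + 0.07840275×0.08714304 = 0.346319
  M+8: 0.31434374×0.49674304 + 0.07840275×0.41611392 = 0.188773
  M+10: 0.07840275×0.49674304 = 0.038946
Scale to base peak (0.346319) = 100: 4.71 : 33.06 : 85.23 : 100.00 : 54.51 : 11.25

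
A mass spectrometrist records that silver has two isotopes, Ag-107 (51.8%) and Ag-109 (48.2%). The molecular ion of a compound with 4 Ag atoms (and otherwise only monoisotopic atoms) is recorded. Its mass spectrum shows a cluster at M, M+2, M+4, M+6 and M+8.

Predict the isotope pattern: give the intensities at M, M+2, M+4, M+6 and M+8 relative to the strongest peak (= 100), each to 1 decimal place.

The 4 Ag atoms are independent, so intensities follow the terms of (0.518 + 0.482)^4.
P(M) = 0.518^4 = 0.071998
P(M+2) = 4 × 0.518^3 × 0.482^1 = 0.267976
P(M+4) = 6 × 0.518^2 × 0.482^2 = 0.374029
P(M+6) = 4 × 0.518^1 × 0.482^3 = 0.232023
P(M+8) = 0.482^4 = 0.053974
The M+4 peak is largest (0.374029); scaling to 100 gives 19.2 : 71.6 : 100.0 : 62.0 : 14.4.

19.2 : 71.6 : 100.0 : 62.0 : 14.4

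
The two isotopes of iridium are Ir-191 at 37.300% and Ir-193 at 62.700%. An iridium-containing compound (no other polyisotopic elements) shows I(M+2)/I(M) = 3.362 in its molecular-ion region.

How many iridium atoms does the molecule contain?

The M+2/M ratio from n Ir atoms is n · q/p = n · 0.62700/0.37300.
n = 3.362 × 0.37300/0.62700 = 2.00 ≈ 2

2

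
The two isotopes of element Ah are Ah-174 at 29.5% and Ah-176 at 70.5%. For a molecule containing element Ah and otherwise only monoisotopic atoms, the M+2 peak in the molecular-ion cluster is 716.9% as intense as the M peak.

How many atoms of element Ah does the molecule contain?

3

The M+2/M ratio from n Ah atoms is n · q/p = n · 0.705/0.295.
n = 7.169 × 0.295/0.705 = 3.00 ≈ 3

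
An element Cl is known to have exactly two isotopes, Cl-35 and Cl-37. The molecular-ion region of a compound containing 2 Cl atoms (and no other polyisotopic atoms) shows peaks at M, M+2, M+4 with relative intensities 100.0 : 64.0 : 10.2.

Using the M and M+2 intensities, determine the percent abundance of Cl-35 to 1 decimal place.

75.8%

Write p for the Cl-35 fraction. I(M+2)/I(M) = [C(2,1)·p^1·(1−p)] / p^2 = 2·(1−p)/p = 64.0/100.0 = 0.6400
(1−p)/p = 0.6400/2 = 0.3200  ⇒  p = 1/(1 + 0.3200) = 0.7576
Cl-35: 75.8%, Cl-37: 24.2%.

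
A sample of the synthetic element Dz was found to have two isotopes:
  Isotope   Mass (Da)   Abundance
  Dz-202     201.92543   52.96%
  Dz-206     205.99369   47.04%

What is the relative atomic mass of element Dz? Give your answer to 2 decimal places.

203.84 Da

Weight each isotope mass by its fractional abundance: 0.5296 × 201.92543 + 0.4704 × 205.99369
= 106.939708 + 96.899432 = 203.839140 Da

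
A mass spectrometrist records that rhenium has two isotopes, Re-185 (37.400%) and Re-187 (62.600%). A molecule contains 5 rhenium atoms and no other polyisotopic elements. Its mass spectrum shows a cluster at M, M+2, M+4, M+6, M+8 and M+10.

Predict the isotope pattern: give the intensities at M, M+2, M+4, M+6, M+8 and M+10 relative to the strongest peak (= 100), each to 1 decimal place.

Expanding (0.37400 + 0.62600)^5:
P(M) = 0.37400^5 = 0.007317
P(M+2) = 5 × 0.37400^4 × 0.62600^1 = 0.061239
P(M+4) = 10 × 0.37400^3 × 0.62600^2 = 0.205005
P(M+6) = 10 × 0.37400^2 × 0.62600^3 = 0.343136
P(M+8) = 5 × 0.37400^1 × 0.62600^4 = 0.287170
P(M+10) = 0.62600^5 = 0.096133
The M+6 peak is largest (0.343136); scaling to 100 gives 2.1 : 17.8 : 59.7 : 100.0 : 83.7 : 28.0.

2.1 : 17.8 : 59.7 : 100.0 : 83.7 : 28.0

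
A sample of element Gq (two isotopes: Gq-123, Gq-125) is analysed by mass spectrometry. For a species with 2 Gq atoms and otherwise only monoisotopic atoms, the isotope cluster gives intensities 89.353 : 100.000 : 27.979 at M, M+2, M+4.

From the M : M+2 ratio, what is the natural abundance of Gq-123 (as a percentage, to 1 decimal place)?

64.1%

Write p for the Gq-123 fraction. I(M+2)/I(M) = [C(2,1)·p^1·(1−p)] / p^2 = 2·(1−p)/p = 100.000/89.353 = 1.1192
(1−p)/p = 1.1192/2 = 0.5596  ⇒  p = 1/(1 + 0.5596) = 0.6412
Gq-123: 64.1%, Gq-125: 35.9%.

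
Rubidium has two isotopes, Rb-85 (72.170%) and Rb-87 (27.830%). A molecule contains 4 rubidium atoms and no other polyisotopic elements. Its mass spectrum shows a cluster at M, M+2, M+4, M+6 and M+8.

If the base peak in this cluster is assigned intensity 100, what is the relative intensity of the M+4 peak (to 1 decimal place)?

57.8

Term probabilities: M 0.2713, M+2 0.4184, M+4 0.2420, M+6 0.0622, M+8 0.0060. Base peak = M+2.
P(M+2) = C(4,1) × 0.72170^3 × 0.27830^1 = 4 × 0.37589809 × 0.2783 = 0.418450 (base)
P(M+4) = C(4,2) × 0.72170^2 × 0.27830^2 = 6 × 0.52085089 × 0.07745089 = 0.242042
Relative intensity = 0.242042 / 0.418450 × 100 = 57.8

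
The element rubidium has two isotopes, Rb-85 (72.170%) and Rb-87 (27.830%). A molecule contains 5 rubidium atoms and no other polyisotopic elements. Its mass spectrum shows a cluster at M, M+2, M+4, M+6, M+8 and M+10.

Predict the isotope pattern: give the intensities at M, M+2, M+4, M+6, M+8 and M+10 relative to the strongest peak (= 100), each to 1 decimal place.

Expanding (0.72170 + 0.27830)^5:
P(M) = 0.72170^5 = 0.195787
P(M+2) = 5 × 0.72170^4 × 0.27830^1 = 0.377494
P(M+4) = 10 × 0.72170^3 × 0.27830^2 = 0.291136
P(M+6) = 10 × 0.72170^2 × 0.27830^3 = 0.112267
P(M+8) = 5 × 0.72170^1 × 0.27830^4 = 0.021646
P(M+10) = 0.27830^5 = 0.001669
The M+2 peak is largest (0.377494); scaling to 100 gives 51.9 : 100.0 : 77.1 : 29.7 : 5.7 : 0.4.

51.9 : 100.0 : 77.1 : 29.7 : 5.7 : 0.4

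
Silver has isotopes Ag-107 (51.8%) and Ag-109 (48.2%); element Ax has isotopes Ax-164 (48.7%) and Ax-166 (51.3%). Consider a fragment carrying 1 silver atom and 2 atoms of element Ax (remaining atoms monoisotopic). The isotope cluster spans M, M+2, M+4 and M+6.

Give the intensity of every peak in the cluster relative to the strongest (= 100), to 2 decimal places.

Silver pattern (n=1): 0.5180 : 0.4820
Element Ax pattern (n=2): 0.237169 : 0.499662 : 0.263169
Convolve the two distributions (both contribute in 2-u steps):
  M: 0.5180×0.237169 = 0.122854
  M+2: 0.5180×0.499662 + 0.4820×0.237169 = 0.373140
  M+4: 0.5180×0.263169 + 0.4820×0.499662 = 0.377159
  M+6: 0.4820×0.263169 = 0.126847
Scale to base peak (0.377159) = 100: 32.57 : 98.93 : 100.00 : 33.63

32.57 : 98.93 : 100.00 : 33.63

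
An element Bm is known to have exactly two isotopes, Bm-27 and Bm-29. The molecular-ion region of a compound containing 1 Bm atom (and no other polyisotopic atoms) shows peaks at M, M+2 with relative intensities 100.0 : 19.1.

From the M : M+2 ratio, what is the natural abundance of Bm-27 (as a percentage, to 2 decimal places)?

83.96%

Let p = fractional abundance of Bm-27. I(M+2)/I(M) = [C(1,1)·p^0·(1−p)] / p^1 = 1·(1−p)/p = 19.1/100.0 = 0.1910
(1−p)/p = 0.1910/1 = 0.1910  ⇒  p = 1/(1 + 0.1910) = 0.8396
Bm-27: 83.96%, Bm-29: 16.04%.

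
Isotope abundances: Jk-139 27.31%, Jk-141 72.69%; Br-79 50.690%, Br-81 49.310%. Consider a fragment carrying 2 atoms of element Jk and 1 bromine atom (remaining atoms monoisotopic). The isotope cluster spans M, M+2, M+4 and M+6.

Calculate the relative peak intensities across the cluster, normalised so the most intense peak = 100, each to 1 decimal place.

8.2 : 51.3 : 100.0 : 56.2

Element Jk pattern (n=2): 0.07458361 : 0.39703278 : 0.52838361
Bromine pattern (n=1): 0.5069 : 0.4931
Convolve the two distributions (both contribute in 2-u steps):
  M: 0.07458361×0.5069 = 0.037806
  M+2: 0.07458361×0.4931 + 0.39703278×0.5069 = 0.238033
  M+4: 0.39703278×0.4931 + 0.52838361×0.5069 = 0.463615
  M+6: 0.52838361×0.4931 = 0.260546
Scale to base peak (0.463615) = 100: 8.2 : 51.3 : 100.0 : 56.2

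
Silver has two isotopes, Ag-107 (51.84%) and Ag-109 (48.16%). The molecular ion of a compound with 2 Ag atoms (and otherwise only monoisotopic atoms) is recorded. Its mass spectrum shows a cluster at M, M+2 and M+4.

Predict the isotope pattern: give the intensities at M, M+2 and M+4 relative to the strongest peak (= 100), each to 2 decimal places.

Each Ag atom is independently Ag-107 (p = 0.5184) or Ag-109 (q = 0.4816); the cluster is the binomial expansion (p + q)^2.
P(M) = 0.5184^2 = 0.268739
P(M+2) = 2 × 0.5184^1 × 0.4816^1 = 0.499323
P(M+4) = 0.4816^2 = 0.231939
The M+2 peak is largest (0.499323); scaling to 100 gives 53.82 : 100.00 : 46.45.

53.82 : 100.00 : 46.45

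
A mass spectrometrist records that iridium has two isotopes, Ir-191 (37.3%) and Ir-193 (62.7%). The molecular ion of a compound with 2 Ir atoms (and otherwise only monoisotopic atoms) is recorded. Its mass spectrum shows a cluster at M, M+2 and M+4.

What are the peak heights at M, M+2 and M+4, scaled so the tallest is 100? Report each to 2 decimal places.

29.74 : 100.00 : 84.05

Expanding (0.373 + 0.627)^2:
P(M) = 0.373^2 = 0.139129
P(M+2) = 2 × 0.373^1 × 0.627^1 = 0.467742
P(M+4) = 0.627^2 = 0.393129
The M+2 peak is largest (0.467742); scaling to 100 gives 29.74 : 100.00 : 84.05.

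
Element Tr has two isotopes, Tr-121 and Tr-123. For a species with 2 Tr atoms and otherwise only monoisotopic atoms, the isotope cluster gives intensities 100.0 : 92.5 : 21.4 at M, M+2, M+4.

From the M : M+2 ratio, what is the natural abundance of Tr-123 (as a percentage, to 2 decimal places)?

If p is the fraction of Tr that is Tr-121, then I(M+2)/I(M) = [C(2,1)·p^1·(1−p)] / p^2 = 2·(1−p)/p = 92.5/100.0 = 0.9250
(1−p)/p = 0.9250/2 = 0.4625  ⇒  p = 1/(1 + 0.4625) = 0.6838
Tr-121: 68.38%, Tr-123: 31.62%.

31.62%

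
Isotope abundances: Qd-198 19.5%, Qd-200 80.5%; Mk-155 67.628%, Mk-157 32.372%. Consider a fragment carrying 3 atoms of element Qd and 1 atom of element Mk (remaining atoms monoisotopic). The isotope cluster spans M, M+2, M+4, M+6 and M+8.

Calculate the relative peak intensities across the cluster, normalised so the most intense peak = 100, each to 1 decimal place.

1.1 : 13.6 : 60.2 : 100.0 : 35.5

Element Qd pattern (n=3): 0.00741488 : 0.09183038 : 0.37909462 : 0.52166012
Element Mk pattern (n=1): 0.67628 : 0.32372
Convolve the two distributions (both contribute in 2-u steps):
  M: 0.00741488×0.67628 = 0.005015
  M+2: 0.00741488×0.32372 + 0.09183038×0.67628 = 0.064503
  M+4: 0.09183038×0.32372 + 0.37909462×0.67628 = 0.286101
  M+6: 0.37909462×0.32372 + 0.52166012×0.67628 = 0.475509
  M+8: 0.52166012×0.32372 = 0.168872
Scale to base peak (0.475509) = 100: 1.1 : 13.6 : 60.2 : 100.0 : 35.5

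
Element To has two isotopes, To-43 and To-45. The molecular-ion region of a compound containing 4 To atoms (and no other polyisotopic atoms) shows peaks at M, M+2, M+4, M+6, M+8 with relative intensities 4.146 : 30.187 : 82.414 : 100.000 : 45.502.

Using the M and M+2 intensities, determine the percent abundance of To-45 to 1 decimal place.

64.5%

Let p = fractional abundance of To-43. I(M+2)/I(M) = [C(4,1)·p^3·(1−p)] / p^4 = 4·(1−p)/p = 30.187/4.146 = 7.2810
(1−p)/p = 7.2810/4 = 1.8202  ⇒  p = 1/(1 + 1.8202) = 0.3546
To-43: 35.5%, To-45: 64.5%.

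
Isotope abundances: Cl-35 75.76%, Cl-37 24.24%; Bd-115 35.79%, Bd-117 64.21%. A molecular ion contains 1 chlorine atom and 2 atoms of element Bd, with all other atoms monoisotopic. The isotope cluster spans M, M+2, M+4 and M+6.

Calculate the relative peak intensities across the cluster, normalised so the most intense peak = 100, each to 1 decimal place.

Chlorine pattern (n=1): 0.7576 : 0.2424
Element Bd pattern (n=2): 0.12809241 : 0.45961518 : 0.41229241
Convolve the two distributions (both contribute in 2-u steps):
  M: 0.7576×0.12809241 = 0.097043
  M+2: 0.7576×0.45961518 + 0.2424×0.12809241 = 0.379254
  M+4: 0.7576×0.41229241 + 0.2424×0.45961518 = 0.423763
  M+6: 0.2424×0.41229241 = 0.099940
Scale to base peak (0.423763) = 100: 22.9 : 89.5 : 100.0 : 23.6

22.9 : 89.5 : 100.0 : 23.6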